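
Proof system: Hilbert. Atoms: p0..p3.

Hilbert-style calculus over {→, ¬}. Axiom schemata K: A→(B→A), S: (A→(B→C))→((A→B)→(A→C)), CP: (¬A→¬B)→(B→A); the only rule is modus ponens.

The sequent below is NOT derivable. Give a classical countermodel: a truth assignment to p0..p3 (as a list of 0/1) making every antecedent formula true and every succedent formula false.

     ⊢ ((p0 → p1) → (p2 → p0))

Enumerate valuations to refute Γ ⊢ Δ:
  v=0000: Γ:[] Δ:[((p0 → p1) → (p2 → p0))=T] refutes=False
  v=0001: Γ:[] Δ:[((p0 → p1) → (p2 → p0))=T] refutes=False
  v=0010: Γ:[] Δ:[((p0 → p1) → (p2 → p0))=F] refutes=True  ← countermodel

Result: [0, 0, 1, 0]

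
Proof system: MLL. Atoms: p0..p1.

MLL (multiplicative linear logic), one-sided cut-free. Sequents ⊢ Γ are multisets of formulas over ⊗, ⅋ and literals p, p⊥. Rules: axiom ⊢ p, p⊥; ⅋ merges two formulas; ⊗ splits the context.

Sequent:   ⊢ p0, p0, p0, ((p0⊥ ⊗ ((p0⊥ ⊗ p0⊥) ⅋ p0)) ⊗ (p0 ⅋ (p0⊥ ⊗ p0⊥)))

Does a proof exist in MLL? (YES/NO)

Derivation trace:
[⊗]  ⊢ p0, p0, p0, ((p0⊥ ⊗ ((p0⊥ ⊗ p0⊥) ⅋ p0)) ⊗ (p0 ⅋ (p0⊥ ⊗ p0⊥)))
  [⊗]  ⊢ p0, p0, (p0⊥ ⊗ ((p0⊥ ⊗ p0⊥) ⅋ p0))
    [Ax]  ⊢ p0, p0⊥
    [⅋]  ⊢ p0, ((p0⊥ ⊗ p0⊥) ⅋ p0)
      [⊗]  ⊢ p0, p0, (p0⊥ ⊗ p0⊥)
        [Ax]  ⊢ p0, p0⊥
        [Ax]  ⊢ p0, p0⊥
  [⅋]  ⊢ p0, (p0 ⅋ (p0⊥ ⊗ p0⊥))
    [⊗]  ⊢ p0, p0, (p0⊥ ⊗ p0⊥)
      [Ax]  ⊢ p0, p0⊥
      [Ax]  ⊢ p0, p0⊥

Result: YES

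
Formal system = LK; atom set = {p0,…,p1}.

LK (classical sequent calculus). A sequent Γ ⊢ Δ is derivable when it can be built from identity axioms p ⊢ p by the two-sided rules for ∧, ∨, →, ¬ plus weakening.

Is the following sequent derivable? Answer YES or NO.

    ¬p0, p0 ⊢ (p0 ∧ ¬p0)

Proof tree:
[∧R] ¬p0, p0 ⊢ (p0 ∧ ¬p0)
  [Ax] p0 ⊢ p0
  [WL] ¬p0, p0 ⊢ ¬p0
    [¬R] ¬p0 ⊢ ¬p0
      [¬L] p0, ¬p0 ⊢ 
        [Ax] p0 ⊢ p0

Result: YES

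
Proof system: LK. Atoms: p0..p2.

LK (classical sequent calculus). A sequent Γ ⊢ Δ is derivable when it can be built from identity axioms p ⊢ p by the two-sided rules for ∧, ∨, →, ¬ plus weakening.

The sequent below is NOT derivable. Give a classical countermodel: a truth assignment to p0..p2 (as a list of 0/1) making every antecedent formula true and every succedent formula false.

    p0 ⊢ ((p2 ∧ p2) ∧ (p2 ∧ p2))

Truth-table refutation:
  v=000: Γ:[p0=F] Δ:[((p2 ∧ p2) ∧ (p2 ∧ p2))=F] refutes=False
  v=001: Γ:[p0=F] Δ:[((p2 ∧ p2) ∧ (p2 ∧ p2))=T] refutes=False
  v=010: Γ:[p0=F] Δ:[((p2 ∧ p2) ∧ (p2 ∧ p2))=F] refutes=False
  v=011: Γ:[p0=F] Δ:[((p2 ∧ p2) ∧ (p2 ∧ p2))=T] refutes=False
  v=100: Γ:[p0=T] Δ:[((p2 ∧ p2) ∧ (p2 ∧ p2))=F] refutes=True  ← countermodel

Result: [1, 0, 0]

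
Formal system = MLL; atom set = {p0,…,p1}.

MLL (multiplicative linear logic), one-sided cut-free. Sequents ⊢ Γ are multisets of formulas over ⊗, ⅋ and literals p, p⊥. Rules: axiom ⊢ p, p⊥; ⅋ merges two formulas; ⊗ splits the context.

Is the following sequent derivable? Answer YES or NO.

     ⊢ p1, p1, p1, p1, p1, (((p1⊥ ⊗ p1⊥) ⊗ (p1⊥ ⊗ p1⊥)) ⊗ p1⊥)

Derivation (root first):
[⊗]  ⊢ p1, p1, p1, p1, p1, (((p1⊥ ⊗ p1⊥) ⊗ (p1⊥ ⊗ p1⊥)) ⊗ p1⊥)
  [⊗]  ⊢ p1, p1, p1, p1, ((p1⊥ ⊗ p1⊥) ⊗ (p1⊥ ⊗ p1⊥))
    [⊗]  ⊢ p1, p1, (p1⊥ ⊗ p1⊥)
      [Ax]  ⊢ p1, p1⊥
      [Ax]  ⊢ p1, p1⊥
    [⊗]  ⊢ p1, p1, (p1⊥ ⊗ p1⊥)
      [Ax]  ⊢ p1, p1⊥
      [Ax]  ⊢ p1, p1⊥
  [Ax]  ⊢ p1, p1⊥

Result: YES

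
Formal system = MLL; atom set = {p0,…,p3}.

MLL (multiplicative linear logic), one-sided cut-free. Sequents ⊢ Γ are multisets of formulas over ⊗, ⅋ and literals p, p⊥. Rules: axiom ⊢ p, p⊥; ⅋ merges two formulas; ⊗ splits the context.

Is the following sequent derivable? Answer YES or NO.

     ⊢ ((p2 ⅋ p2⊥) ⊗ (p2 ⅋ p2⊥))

Proof tree:
[⊗]  ⊢ ((p2 ⅋ p2⊥) ⊗ (p2 ⅋ p2⊥))
  [⅋]  ⊢ (p2 ⅋ p2⊥)
    [Ax]  ⊢ p2, p2⊥
  [⅋]  ⊢ (p2 ⅋ p2⊥)
    [Ax]  ⊢ p2, p2⊥

Result: YES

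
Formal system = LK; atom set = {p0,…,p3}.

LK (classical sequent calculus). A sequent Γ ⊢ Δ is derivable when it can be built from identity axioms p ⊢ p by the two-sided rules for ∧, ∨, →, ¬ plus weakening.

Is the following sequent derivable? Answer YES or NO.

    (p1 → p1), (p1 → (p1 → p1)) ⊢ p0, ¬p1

Search for a countermodel by truth-table:
  v=0000: Γ:[(p1 → p1)=T, (p1 → (p1 → p1))=T] Δ:[p0=F, ¬p1=T] refutes=False
  v=0001: Γ:[(p1 → p1)=T, (p1 → (p1 → p1))=T] Δ:[p0=F, ¬p1=T] refutes=False
  v=0010: Γ:[(p1 → p1)=T, (p1 → (p1 → p1))=T] Δ:[p0=F, ¬p1=T] refutes=False
  v=0011: Γ:[(p1 → p1)=T, (p1 → (p1 → p1))=T] Δ:[p0=F, ¬p1=T] refutes=False
  v=0100: Γ:[(p1 → p1)=T, (p1 → (p1 → p1))=T] Δ:[p0=F, ¬p1=F] refutes=True  ← countermodel

Result: NO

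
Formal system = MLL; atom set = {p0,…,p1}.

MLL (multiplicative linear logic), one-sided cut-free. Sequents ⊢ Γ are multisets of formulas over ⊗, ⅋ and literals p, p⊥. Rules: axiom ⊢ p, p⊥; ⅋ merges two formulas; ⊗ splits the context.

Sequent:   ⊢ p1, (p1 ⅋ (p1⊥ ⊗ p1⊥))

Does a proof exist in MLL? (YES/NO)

Derivation trace:
[⅋]  ⊢ p1, (p1 ⅋ (p1⊥ ⊗ p1⊥))
  [⊗]  ⊢ p1, p1, (p1⊥ ⊗ p1⊥)
    [Ax]  ⊢ p1, p1⊥
    [Ax]  ⊢ p1, p1⊥

Result: YES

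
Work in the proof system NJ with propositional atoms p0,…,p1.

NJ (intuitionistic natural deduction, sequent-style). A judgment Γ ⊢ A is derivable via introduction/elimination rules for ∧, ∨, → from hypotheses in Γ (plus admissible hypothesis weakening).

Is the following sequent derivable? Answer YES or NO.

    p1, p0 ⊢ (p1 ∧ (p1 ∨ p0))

Derivation (root first):
[∧I] p1, p0 ⊢ (p1 ∧ (p1 ∨ p0))
  [Ax] p1 ⊢ p1
  [∨I₂] p0 ⊢ (p1 ∨ p0)
    [Ax] p0 ⊢ p0

Result: YES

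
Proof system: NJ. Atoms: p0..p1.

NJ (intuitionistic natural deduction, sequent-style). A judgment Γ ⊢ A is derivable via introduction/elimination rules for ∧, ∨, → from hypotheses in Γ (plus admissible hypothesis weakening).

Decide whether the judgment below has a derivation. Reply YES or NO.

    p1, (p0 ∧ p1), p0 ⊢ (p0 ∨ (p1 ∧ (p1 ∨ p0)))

Proof tree:
[∨I₂] p1, (p0 ∧ p1), p0 ⊢ (p0 ∨ (p1 ∧ (p1 ∨ p0)))
  [∧I] p1, (p0 ∧ p1), p0 ⊢ (p1 ∧ (p1 ∨ p0))
    [Ax] p1 ⊢ p1
    [∨I₂] p0, (p0 ∧ p1) ⊢ (p1 ∨ p0)
      [Wk] p0, (p0 ∧ p1) ⊢ p0
        [Ax] p0 ⊢ p0

Result: YES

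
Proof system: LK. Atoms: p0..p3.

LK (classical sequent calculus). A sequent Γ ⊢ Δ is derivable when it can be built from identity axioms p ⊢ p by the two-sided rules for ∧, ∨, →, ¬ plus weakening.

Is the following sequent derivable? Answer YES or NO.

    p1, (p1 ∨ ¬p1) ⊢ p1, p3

Derivation trace:
[WR] p1, (p1 ∨ ¬p1) ⊢ p1, p3
  [∨L] p1, (p1 ∨ ¬p1) ⊢ p1
    [Ax] p1 ⊢ p1
    [¬L] p1, ¬p1 ⊢ 
      [Ax] p1 ⊢ p1

Result: YES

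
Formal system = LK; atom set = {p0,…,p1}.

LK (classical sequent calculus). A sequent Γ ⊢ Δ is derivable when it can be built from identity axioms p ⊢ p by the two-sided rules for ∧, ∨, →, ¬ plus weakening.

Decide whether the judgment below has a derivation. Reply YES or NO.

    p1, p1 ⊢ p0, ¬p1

Enumerate valuations to refute Γ ⊢ Δ:
  v=00: Γ:[p1=F, p1=F] Δ:[p0=F, ¬p1=T] refutes=False
  v=01: Γ:[p1=T, p1=T] Δ:[p0=F, ¬p1=F] refutes=True  ← countermodel

Result: NO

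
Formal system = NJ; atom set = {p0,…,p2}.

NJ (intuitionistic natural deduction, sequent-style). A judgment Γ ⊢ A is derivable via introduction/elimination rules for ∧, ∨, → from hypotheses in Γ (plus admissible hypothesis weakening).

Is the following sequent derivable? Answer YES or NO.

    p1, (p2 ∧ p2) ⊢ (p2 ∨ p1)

Derivation trace:
[Wk] p1, (p2 ∧ p2) ⊢ (p2 ∨ p1)
  [∨I₂] p1 ⊢ (p2 ∨ p1)
    [Ax] p1 ⊢ p1

Result: YES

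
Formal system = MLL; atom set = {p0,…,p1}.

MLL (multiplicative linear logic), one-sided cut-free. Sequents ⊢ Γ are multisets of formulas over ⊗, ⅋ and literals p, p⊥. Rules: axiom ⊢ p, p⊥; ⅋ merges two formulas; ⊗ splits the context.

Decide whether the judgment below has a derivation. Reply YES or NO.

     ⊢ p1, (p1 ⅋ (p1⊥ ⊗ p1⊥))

Proof tree:
[⅋]  ⊢ p1, (p1 ⅋ (p1⊥ ⊗ p1⊥))
  [⊗]  ⊢ p1, p1, (p1⊥ ⊗ p1⊥)
    [Ax]  ⊢ p1, p1⊥
    [Ax]  ⊢ p1, p1⊥

Result: YES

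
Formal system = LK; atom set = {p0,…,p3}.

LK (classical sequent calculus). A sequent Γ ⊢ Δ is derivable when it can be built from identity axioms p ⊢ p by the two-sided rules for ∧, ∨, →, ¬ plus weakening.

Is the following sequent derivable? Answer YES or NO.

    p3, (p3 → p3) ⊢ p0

Search for a countermodel by truth-table:
  v=0000: Γ:[p3=F, (p3 → p3)=T] Δ:[p0=F] refutes=False
  v=0001: Γ:[p3=T, (p3 → p3)=T] Δ:[p0=F] refutes=True  ← countermodel

Result: NO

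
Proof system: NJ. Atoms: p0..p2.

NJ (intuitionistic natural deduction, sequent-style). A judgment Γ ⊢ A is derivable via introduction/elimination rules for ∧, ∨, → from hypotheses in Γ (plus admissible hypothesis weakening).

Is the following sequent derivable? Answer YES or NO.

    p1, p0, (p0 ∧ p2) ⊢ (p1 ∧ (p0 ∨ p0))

Derivation trace:
[∧I] p1, p0, (p0 ∧ p2) ⊢ (p1 ∧ (p0 ∨ p0))
  [Ax] p1 ⊢ p1
  [∨I₁] p0, (p0 ∧ p2) ⊢ (p0 ∨ p0)
    [Wk] p0, (p0 ∧ p2) ⊢ p0
      [Ax] p0 ⊢ p0

Result: YES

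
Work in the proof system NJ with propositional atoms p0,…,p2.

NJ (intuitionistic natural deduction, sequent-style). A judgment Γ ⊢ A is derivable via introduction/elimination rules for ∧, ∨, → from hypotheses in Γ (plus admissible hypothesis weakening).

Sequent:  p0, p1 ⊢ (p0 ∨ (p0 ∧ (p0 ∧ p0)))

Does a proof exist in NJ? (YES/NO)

Proof tree:
[Wk] p0, p1 ⊢ (p0 ∨ (p0 ∧ (p0 ∧ p0)))
  [∨I₂] p0 ⊢ (p0 ∨ (p0 ∧ (p0 ∧ p0)))
    [∧I] p0 ⊢ (p0 ∧ (p0 ∧ p0))
      [Ax] p0 ⊢ p0
      [∧I] p0 ⊢ (p0 ∧ p0)
        [Ax] p0 ⊢ p0
        [Ax] p0 ⊢ p0

Result: YES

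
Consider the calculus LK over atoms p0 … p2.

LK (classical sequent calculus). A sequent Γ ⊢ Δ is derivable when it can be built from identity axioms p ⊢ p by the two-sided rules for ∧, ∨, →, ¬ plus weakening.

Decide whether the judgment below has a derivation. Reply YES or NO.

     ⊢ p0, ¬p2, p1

Enumerate valuations to refute Γ ⊢ Δ:
  v=000: Γ:[] Δ:[p0=F, ¬p2=T, p1=F] refutes=False
  v=001: Γ:[] Δ:[p0=F, ¬p2=F, p1=F] refutes=True  ← countermodel

Result: NO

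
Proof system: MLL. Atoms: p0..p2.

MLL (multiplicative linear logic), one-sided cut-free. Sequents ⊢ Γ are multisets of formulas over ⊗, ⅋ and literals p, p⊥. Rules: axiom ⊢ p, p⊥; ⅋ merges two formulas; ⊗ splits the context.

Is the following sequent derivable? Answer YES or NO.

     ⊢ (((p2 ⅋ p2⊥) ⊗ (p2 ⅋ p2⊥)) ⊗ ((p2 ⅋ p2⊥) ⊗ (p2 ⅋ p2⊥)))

Derivation (root first):
[⊗]  ⊢ (((p2 ⅋ p2⊥) ⊗ (p2 ⅋ p2⊥)) ⊗ ((p2 ⅋ p2⊥) ⊗ (p2 ⅋ p2⊥)))
  [⊗]  ⊢ ((p2 ⅋ p2⊥) ⊗ (p2 ⅋ p2⊥))
    [⅋]  ⊢ (p2 ⅋ p2⊥)
      [Ax]  ⊢ p2, p2⊥
    [⅋]  ⊢ (p2 ⅋ p2⊥)
      [Ax]  ⊢ p2, p2⊥
  [⊗]  ⊢ ((p2 ⅋ p2⊥) ⊗ (p2 ⅋ p2⊥))
    [⅋]  ⊢ (p2 ⅋ p2⊥)
      [Ax]  ⊢ p2, p2⊥
    [⅋]  ⊢ (p2 ⅋ p2⊥)
      [Ax]  ⊢ p2, p2⊥

Result: YES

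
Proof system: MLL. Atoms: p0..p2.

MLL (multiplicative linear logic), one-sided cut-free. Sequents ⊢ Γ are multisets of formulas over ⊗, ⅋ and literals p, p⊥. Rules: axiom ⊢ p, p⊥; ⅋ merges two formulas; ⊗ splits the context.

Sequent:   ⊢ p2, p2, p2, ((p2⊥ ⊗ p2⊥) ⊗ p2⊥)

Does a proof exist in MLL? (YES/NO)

Derivation trace:
[⊗]  ⊢ p2, p2, p2, ((p2⊥ ⊗ p2⊥) ⊗ p2⊥)
  [⊗]  ⊢ p2, p2, (p2⊥ ⊗ p2⊥)
    [Ax]  ⊢ p2, p2⊥
    [Ax]  ⊢ p2, p2⊥
  [Ax]  ⊢ p2, p2⊥

Result: YES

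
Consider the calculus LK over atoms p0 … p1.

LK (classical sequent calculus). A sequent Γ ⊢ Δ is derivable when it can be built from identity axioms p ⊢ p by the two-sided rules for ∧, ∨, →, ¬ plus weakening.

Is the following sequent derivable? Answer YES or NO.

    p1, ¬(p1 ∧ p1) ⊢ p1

Derivation (root first):
[¬L] p1, ¬(p1 ∧ p1) ⊢ p1
  [∧R] p1 ⊢ p1, (p1 ∧ p1)
    [WR] p1 ⊢ p1, p1
      [Ax] p1 ⊢ p1
    [Ax] p1 ⊢ p1

Result: YES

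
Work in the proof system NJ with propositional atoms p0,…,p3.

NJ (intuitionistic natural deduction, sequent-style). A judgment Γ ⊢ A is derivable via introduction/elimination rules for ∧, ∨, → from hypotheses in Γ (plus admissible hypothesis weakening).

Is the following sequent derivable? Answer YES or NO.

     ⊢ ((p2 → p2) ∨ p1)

Derivation trace:
[∨I₁]  ⊢ ((p2 → p2) ∨ p1)
  [→I]  ⊢ (p2 → p2)
    [Ax] p2 ⊢ p2

Result: YES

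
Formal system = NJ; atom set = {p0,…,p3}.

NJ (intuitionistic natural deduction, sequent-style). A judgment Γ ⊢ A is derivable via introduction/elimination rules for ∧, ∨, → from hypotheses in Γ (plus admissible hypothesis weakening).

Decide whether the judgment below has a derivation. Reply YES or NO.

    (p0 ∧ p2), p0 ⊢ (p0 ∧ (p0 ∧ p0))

Proof tree:
[∧I] (p0 ∧ p2), p0 ⊢ (p0 ∧ (p0 ∧ p0))
  [Ax] p0 ⊢ p0
  [Wk] p0, (p0 ∧ p2) ⊢ (p0 ∧ p0)
    [∧I] p0 ⊢ (p0 ∧ p0)
      [Ax] p0 ⊢ p0
      [Ax] p0 ⊢ p0

Result: YES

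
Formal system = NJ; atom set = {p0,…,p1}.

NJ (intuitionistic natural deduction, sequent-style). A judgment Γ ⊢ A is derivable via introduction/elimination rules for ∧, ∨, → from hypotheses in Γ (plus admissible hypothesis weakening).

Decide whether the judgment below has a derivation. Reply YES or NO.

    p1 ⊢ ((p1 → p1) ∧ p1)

Derivation trace:
[∧I] p1 ⊢ ((p1 → p1) ∧ p1)
  [→I]  ⊢ (p1 → p1)
    [Ax] p1 ⊢ p1
  [Ax] p1 ⊢ p1

Result: YES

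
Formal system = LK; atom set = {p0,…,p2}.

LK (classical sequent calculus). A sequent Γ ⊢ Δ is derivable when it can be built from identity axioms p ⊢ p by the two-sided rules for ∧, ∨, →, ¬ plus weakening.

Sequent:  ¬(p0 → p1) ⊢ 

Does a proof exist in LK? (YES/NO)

Enumerate valuations to refute Γ ⊢ Δ:
  v=000: Γ:[¬(p0 → p1)=F] Δ:[] refutes=False
  v=001: Γ:[¬(p0 → p1)=F] Δ:[] refutes=False
  v=010: Γ:[¬(p0 → p1)=F] Δ:[] refutes=False
  v=011: Γ:[¬(p0 → p1)=F] Δ:[] refutes=False
  v=100: Γ:[¬(p0 → p1)=T] Δ:[] refutes=True  ← countermodel

Result: NO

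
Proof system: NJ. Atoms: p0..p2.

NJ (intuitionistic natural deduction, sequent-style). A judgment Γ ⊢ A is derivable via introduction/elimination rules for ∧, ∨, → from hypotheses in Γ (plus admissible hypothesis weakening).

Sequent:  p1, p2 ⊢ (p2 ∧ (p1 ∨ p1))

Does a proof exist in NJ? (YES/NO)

Proof tree:
[∧I] p1, p2 ⊢ (p2 ∧ (p1 ∨ p1))
  [Ax] p2 ⊢ p2
  [∨I₁] p1 ⊢ (p1 ∨ p1)
    [Ax] p1 ⊢ p1

Result: YES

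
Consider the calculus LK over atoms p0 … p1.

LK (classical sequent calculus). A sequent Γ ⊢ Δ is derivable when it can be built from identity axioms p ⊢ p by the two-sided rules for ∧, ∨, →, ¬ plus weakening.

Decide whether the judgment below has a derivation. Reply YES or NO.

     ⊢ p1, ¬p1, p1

Proof tree:
[WR]  ⊢ p1, ¬p1, p1
  [¬R]  ⊢ p1, ¬p1
    [Ax] p1 ⊢ p1

Result: YES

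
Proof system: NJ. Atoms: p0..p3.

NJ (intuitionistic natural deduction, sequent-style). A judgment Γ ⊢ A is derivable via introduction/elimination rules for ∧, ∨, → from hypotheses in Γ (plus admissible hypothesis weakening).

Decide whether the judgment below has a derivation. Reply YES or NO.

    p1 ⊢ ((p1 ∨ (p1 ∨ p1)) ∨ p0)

Derivation (root first):
[∨I₁] p1 ⊢ ((p1 ∨ (p1 ∨ p1)) ∨ p0)
  [∨I₂] p1 ⊢ (p1 ∨ (p1 ∨ p1))
    [∨I₁] p1 ⊢ (p1 ∨ p1)
      [Ax] p1 ⊢ p1

Result: YES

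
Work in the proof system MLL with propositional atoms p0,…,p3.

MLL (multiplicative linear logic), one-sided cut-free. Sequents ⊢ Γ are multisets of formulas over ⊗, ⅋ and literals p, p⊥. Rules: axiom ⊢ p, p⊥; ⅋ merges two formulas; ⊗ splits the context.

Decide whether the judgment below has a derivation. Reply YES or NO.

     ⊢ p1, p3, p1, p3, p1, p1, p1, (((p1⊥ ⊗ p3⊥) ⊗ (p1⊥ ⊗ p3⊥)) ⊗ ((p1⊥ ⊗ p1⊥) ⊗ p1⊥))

Proof tree:
[⊗]  ⊢ p1, p3, p1, p3, p1, p1, p1, (((p1⊥ ⊗ p3⊥) ⊗ (p1⊥ ⊗ p3⊥)) ⊗ ((p1⊥ ⊗ p1⊥) ⊗ p1⊥))
  [⊗]  ⊢ p1, p3, p1, p3, ((p1⊥ ⊗ p3⊥) ⊗ (p1⊥ ⊗ p3⊥))
    [⊗]  ⊢ p1, p3, (p1⊥ ⊗ p3⊥)
      [Ax]  ⊢ p1, p1⊥
      [Ax]  ⊢ p3, p3⊥
    [⊗]  ⊢ p1, p3, (p1⊥ ⊗ p3⊥)
      [Ax]  ⊢ p1, p1⊥
      [Ax]  ⊢ p3, p3⊥
  [⊗]  ⊢ p1, p1, p1, ((p1⊥ ⊗ p1⊥) ⊗ p1⊥)
    [⊗]  ⊢ p1, p1, (p1⊥ ⊗ p1⊥)
      [Ax]  ⊢ p1, p1⊥
      [Ax]  ⊢ p1, p1⊥
    [Ax]  ⊢ p1, p1⊥

Result: YES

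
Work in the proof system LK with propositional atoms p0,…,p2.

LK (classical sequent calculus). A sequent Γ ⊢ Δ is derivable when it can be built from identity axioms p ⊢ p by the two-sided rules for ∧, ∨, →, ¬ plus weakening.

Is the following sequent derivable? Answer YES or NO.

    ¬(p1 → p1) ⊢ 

Proof tree:
[¬L] ¬(p1 → p1) ⊢ 
  [→R]  ⊢ (p1 → p1)
    [Ax] p1 ⊢ p1

Result: YES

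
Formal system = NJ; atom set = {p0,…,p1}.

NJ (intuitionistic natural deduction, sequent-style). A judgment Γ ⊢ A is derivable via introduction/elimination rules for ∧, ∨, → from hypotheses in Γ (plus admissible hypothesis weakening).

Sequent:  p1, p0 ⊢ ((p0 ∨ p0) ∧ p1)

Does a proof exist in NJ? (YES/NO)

Derivation trace:
[∧I] p1, p0 ⊢ ((p0 ∨ p0) ∧ p1)
  [∨I₂] p0, p0 ⊢ (p0 ∨ p0)
    [Wk] p0, p0 ⊢ p0
      [Ax] p0 ⊢ p0
  [Ax] p1 ⊢ p1

Result: YES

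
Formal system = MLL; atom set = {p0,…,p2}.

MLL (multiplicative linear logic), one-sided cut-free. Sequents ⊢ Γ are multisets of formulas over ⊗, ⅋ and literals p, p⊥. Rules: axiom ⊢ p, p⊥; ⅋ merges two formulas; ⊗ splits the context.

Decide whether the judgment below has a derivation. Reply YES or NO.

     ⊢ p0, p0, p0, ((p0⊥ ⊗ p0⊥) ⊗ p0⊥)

Proof tree:
[⊗]  ⊢ p0, p0, p0, ((p0⊥ ⊗ p0⊥) ⊗ p0⊥)
  [⊗]  ⊢ p0, p0, (p0⊥ ⊗ p0⊥)
    [Ax]  ⊢ p0, p0⊥
    [Ax]  ⊢ p0, p0⊥
  [Ax]  ⊢ p0, p0⊥

Result: YES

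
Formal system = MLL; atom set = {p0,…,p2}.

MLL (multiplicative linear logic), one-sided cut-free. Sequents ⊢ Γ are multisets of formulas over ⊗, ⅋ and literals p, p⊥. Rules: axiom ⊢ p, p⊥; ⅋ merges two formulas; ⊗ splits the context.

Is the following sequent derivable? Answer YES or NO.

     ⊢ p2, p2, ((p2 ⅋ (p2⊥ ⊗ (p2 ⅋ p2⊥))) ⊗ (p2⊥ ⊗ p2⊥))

Derivation trace:
[⊗]  ⊢ p2, p2, ((p2 ⅋ (p2⊥ ⊗ (p2 ⅋ p2⊥))) ⊗ (p2⊥ ⊗ p2⊥))
  [⅋]  ⊢ (p2 ⅋ (p2⊥ ⊗ (p2 ⅋ p2⊥)))
    [⊗]  ⊢ p2, (p2⊥ ⊗ (p2 ⅋ p2⊥))
      [Ax]  ⊢ p2, p2⊥
      [⅋]  ⊢ (p2 ⅋ p2⊥)
        [Ax]  ⊢ p2, p2⊥
  [⊗]  ⊢ p2, p2, (p2⊥ ⊗ p2⊥)
    [Ax]  ⊢ p2, p2⊥
    [Ax]  ⊢ p2, p2⊥

Result: YES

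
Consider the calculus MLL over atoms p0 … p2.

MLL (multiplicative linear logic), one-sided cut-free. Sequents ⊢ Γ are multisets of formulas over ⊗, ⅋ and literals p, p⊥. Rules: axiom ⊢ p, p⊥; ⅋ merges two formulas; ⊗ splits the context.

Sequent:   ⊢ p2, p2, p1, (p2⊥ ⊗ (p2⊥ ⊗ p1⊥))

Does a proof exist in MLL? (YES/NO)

Derivation trace:
[⊗]  ⊢ p2, p2, p1, (p2⊥ ⊗ (p2⊥ ⊗ p1⊥))
  [Ax]  ⊢ p2, p2⊥
  [⊗]  ⊢ p2, p1, (p2⊥ ⊗ p1⊥)
    [Ax]  ⊢ p2, p2⊥
    [Ax]  ⊢ p1, p1⊥

Result: YES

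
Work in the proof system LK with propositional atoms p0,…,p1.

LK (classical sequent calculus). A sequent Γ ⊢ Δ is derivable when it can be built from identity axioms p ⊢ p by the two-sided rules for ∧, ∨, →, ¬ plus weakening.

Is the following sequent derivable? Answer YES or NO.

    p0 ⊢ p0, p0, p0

Derivation (root first):
[WR] p0 ⊢ p0, p0, p0
  [WR] p0 ⊢ p0, p0
    [Ax] p0 ⊢ p0

Result: YES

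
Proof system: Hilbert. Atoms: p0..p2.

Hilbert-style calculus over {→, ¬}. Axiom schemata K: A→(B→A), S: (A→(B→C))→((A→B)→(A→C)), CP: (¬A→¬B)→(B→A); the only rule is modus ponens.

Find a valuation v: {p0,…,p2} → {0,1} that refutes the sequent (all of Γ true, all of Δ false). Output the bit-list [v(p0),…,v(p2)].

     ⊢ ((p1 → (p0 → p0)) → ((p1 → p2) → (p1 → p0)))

Enumerate valuations to refute Γ ⊢ Δ:
  v=000: Γ:[] Δ:[((p1 → (p0 → p0)) → ((p1 → p2) → (p1 → p0)))=T] refutes=False
  v=001: Γ:[] Δ:[((p1 → (p0 → p0)) → ((p1 → p2) → (p1 → p0)))=T] refutes=False
  v=010: Γ:[] Δ:[((p1 → (p0 → p0)) → ((p1 → p2) → (p1 → p0)))=T] refutes=False
  v=011: Γ:[] Δ:[((p1 → (p0 → p0)) → ((p1 → p2) → (p1 → p0)))=F] refutes=True  ← countermodel

Result: [0, 1, 1]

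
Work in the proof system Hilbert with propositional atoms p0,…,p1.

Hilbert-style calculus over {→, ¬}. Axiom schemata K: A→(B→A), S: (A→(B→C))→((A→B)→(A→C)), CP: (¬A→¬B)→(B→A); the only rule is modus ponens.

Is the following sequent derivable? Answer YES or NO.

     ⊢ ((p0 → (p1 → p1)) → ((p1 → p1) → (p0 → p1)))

Enumerate valuations to refute Γ ⊢ Δ:
  v=00: Γ:[] Δ:[((p0 → (p1 → p1)) → ((p1 → p1) → (p0 → p1)))=T] refutes=False
  v=01: Γ:[] Δ:[((p0 → (p1 → p1)) → ((p1 → p1) → (p0 → p1)))=T] refutes=False
  v=10: Γ:[] Δ:[((p0 → (p1 → p1)) → ((p1 → p1) → (p0 → p1)))=F] refutes=True  ← countermodel

Result: NO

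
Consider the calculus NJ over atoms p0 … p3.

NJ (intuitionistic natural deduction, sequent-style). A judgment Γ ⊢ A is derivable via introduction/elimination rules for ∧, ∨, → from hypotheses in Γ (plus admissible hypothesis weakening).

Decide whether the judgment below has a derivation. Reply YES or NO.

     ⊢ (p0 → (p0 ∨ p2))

Derivation (root first):
[→I]  ⊢ (p0 → (p0 ∨ p2))
  [∨I₁] p0 ⊢ (p0 ∨ p2)
    [Ax] p0 ⊢ p0

Result: YES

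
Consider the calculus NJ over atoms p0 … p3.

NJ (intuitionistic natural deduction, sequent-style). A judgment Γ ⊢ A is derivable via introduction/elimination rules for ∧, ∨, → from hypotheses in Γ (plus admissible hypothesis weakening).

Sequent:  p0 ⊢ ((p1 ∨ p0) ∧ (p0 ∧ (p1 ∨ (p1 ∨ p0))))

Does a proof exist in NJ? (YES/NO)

Proof tree:
[∧I] p0 ⊢ ((p1 ∨ p0) ∧ (p0 ∧ (p1 ∨ (p1 ∨ p0))))
  [∨I₂] p0 ⊢ (p1 ∨ p0)
    [Ax] p0 ⊢ p0
  [∧I] p0 ⊢ (p0 ∧ (p1 ∨ (p1 ∨ p0)))
    [Ax] p0 ⊢ p0
    [∨I₂] p0 ⊢ (p1 ∨ (p1 ∨ p0))
      [∨I₂] p0 ⊢ (p1 ∨ p0)
        [Ax] p0 ⊢ p0

Result: YES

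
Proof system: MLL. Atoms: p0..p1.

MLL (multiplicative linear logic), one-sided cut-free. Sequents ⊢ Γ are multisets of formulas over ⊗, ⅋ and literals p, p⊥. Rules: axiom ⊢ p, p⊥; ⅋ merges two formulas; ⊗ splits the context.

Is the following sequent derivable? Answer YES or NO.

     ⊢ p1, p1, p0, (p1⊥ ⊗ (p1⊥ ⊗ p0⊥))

Proof tree:
[⊗]  ⊢ p1, p1, p0, (p1⊥ ⊗ (p1⊥ ⊗ p0⊥))
  [Ax]  ⊢ p1, p1⊥
  [⊗]  ⊢ p1, p0, (p1⊥ ⊗ p0⊥)
    [Ax]  ⊢ p1, p1⊥
    [Ax]  ⊢ p0, p0⊥

Result: YES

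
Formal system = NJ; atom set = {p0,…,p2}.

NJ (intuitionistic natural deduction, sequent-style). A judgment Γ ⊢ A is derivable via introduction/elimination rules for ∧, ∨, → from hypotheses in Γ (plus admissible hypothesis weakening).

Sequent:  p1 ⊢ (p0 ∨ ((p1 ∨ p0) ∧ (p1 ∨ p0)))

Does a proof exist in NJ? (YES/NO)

Derivation (root first):
[∨I₂] p1 ⊢ (p0 ∨ ((p1 ∨ p0) ∧ (p1 ∨ p0)))
  [∧I] p1 ⊢ ((p1 ∨ p0) ∧ (p1 ∨ p0))
    [∨I₁] p1 ⊢ (p1 ∨ p0)
      [Ax] p1 ⊢ p1
    [∨I₁] p1 ⊢ (p1 ∨ p0)
      [Ax] p1 ⊢ p1

Result: YES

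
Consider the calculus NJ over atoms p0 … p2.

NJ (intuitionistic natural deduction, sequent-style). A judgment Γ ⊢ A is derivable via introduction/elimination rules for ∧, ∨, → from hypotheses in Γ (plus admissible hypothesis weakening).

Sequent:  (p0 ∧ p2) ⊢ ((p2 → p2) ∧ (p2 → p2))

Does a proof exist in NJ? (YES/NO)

Derivation trace:
[Wk] (p0 ∧ p2) ⊢ ((p2 → p2) ∧ (p2 → p2))
  [∧I]  ⊢ ((p2 → p2) ∧ (p2 → p2))
    [→I]  ⊢ (p2 → p2)
      [Ax] p2 ⊢ p2
    [→I]  ⊢ (p2 → p2)
      [Ax] p2 ⊢ p2

Result: YES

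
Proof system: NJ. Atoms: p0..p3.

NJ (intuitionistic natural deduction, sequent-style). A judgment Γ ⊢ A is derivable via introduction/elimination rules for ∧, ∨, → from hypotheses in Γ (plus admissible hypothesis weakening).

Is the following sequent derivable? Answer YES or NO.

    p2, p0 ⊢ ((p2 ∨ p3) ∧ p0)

Derivation (root first):
[∧I] p2, p0 ⊢ ((p2 ∨ p3) ∧ p0)
  [∨I₁] p2 ⊢ (p2 ∨ p3)
    [Ax] p2 ⊢ p2
  [Ax] p0 ⊢ p0

Result: YES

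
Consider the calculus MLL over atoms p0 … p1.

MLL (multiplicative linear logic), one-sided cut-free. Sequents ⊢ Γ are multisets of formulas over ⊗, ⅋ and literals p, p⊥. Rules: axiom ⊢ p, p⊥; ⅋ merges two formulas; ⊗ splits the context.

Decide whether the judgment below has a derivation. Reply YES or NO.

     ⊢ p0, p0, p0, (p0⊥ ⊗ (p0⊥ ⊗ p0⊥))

Proof tree:
[⊗]  ⊢ p0, p0, p0, (p0⊥ ⊗ (p0⊥ ⊗ p0⊥))
  [Ax]  ⊢ p0, p0⊥
  [⊗]  ⊢ p0, p0, (p0⊥ ⊗ p0⊥)
    [Ax]  ⊢ p0, p0⊥
    [Ax]  ⊢ p0, p0⊥

Result: YES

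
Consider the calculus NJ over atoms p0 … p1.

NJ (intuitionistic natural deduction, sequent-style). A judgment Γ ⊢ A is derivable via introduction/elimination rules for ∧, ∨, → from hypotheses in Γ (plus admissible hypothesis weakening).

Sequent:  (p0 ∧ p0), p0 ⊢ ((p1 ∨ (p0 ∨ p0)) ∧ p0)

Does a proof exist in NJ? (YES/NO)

Derivation (root first):
[∧I] (p0 ∧ p0), p0 ⊢ ((p1 ∨ (p0 ∨ p0)) ∧ p0)
  [∨I₂] p0 ⊢ (p1 ∨ (p0 ∨ p0))
    [∨I₂] p0 ⊢ (p0 ∨ p0)
      [Ax] p0 ⊢ p0
  [Wk] p0, (p0 ∧ p0) ⊢ p0
    [Ax] p0 ⊢ p0

Result: YES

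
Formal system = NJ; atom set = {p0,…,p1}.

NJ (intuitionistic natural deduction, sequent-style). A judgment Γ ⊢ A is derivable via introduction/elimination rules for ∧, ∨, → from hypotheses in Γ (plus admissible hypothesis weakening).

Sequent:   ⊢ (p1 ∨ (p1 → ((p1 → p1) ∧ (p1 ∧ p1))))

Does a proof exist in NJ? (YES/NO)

Proof tree:
[∨I₂]  ⊢ (p1 ∨ (p1 → ((p1 → p1) ∧ (p1 ∧ p1))))
  [→I]  ⊢ (p1 → ((p1 → p1) ∧ (p1 ∧ p1)))
    [∧I] p1 ⊢ ((p1 → p1) ∧ (p1 ∧ p1))
      [→I]  ⊢ (p1 → p1)
        [Ax] p1 ⊢ p1
      [∧I] p1 ⊢ (p1 ∧ p1)
        [Ax] p1 ⊢ p1
        [Ax] p1 ⊢ p1

Result: YES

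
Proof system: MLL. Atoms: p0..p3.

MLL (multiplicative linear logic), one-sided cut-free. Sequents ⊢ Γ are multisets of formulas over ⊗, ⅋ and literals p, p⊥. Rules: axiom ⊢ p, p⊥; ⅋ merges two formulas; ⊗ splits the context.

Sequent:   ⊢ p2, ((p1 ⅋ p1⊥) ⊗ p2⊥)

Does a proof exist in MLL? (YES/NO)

Derivation trace:
[⊗]  ⊢ p2, ((p1 ⅋ p1⊥) ⊗ p2⊥)
  [⅋]  ⊢ (p1 ⅋ p1⊥)
    [Ax]  ⊢ p1, p1⊥
  [Ax]  ⊢ p2, p2⊥

Result: YES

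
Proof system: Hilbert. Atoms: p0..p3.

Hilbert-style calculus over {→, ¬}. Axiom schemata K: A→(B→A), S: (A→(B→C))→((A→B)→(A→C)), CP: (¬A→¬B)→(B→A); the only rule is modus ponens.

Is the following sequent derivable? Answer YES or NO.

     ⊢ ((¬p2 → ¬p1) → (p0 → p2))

Truth-table refutation:
  v=0000: Γ:[] Δ:[((¬p2 → ¬p1) → (p0 → p2))=T] refutes=False
  v=0001: Γ:[] Δ:[((¬p2 → ¬p1) → (p0 → p2))=T] refutes=False
  v=0010: Γ:[] Δ:[((¬p2 → ¬p1) → (p0 → p2))=T] refutes=False
  v=0011: Γ:[] Δ:[((¬p2 → ¬p1) → (p0 → p2))=T] refutes=False
  v=0100: Γ:[] Δ:[((¬p2 → ¬p1) → (p0 → p2))=T] refutes=False
  v=0101: Γ:[] Δ:[((¬p2 → ¬p1) → (p0 → p2))=T] refutes=False
  v=0110: Γ:[] Δ:[((¬p2 → ¬p1) → (p0 → p2))=T] refutes=False
  v=0111: Γ:[] Δ:[((¬p2 → ¬p1) → (p0 → p2))=T] refutes=False
  v=1000: Γ:[] Δ:[((¬p2 → ¬p1) → (p0 → p2))=F] refutes=True  ← countermodel

Result: NO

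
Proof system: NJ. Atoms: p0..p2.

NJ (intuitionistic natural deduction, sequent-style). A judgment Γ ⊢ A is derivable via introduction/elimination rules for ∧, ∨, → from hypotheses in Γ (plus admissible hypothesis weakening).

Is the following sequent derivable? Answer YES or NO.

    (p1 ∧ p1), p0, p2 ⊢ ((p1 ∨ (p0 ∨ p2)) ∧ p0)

Proof tree:
[Wk] (p1 ∧ p1), p0, p2 ⊢ ((p1 ∨ (p0 ∨ p2)) ∧ p0)
  [∧I] (p1 ∧ p1), p0 ⊢ ((p1 ∨ (p0 ∨ p2)) ∧ p0)
    [∨I₂] p0 ⊢ (p1 ∨ (p0 ∨ p2))
      [∨I₁] p0 ⊢ (p0 ∨ p2)
        [Ax] p0 ⊢ p0
    [Wk] p0, (p1 ∧ p1) ⊢ p0
      [Ax] p0 ⊢ p0

Result: YES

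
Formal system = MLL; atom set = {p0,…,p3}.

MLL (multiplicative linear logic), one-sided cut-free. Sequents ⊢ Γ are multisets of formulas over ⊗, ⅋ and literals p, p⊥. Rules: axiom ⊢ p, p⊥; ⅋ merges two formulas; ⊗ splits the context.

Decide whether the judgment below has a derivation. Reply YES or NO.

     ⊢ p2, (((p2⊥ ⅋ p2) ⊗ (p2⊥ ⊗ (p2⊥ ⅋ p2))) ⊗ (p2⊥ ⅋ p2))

Proof tree:
[⊗]  ⊢ p2, (((p2⊥ ⅋ p2) ⊗ (p2⊥ ⊗ (p2⊥ ⅋ p2))) ⊗ (p2⊥ ⅋ p2))
  [⊗]  ⊢ p2, ((p2⊥ ⅋ p2) ⊗ (p2⊥ ⊗ (p2⊥ ⅋ p2)))
    [⅋]  ⊢ (p2⊥ ⅋ p2)
      [Ax]  ⊢ p2, p2⊥
    [⊗]  ⊢ p2, (p2⊥ ⊗ (p2⊥ ⅋ p2))
      [Ax]  ⊢ p2, p2⊥
      [⅋]  ⊢ (p2⊥ ⅋ p2)
        [Ax]  ⊢ p2, p2⊥
  [⅋]  ⊢ (p2⊥ ⅋ p2)
    [Ax]  ⊢ p2, p2⊥

Result: YES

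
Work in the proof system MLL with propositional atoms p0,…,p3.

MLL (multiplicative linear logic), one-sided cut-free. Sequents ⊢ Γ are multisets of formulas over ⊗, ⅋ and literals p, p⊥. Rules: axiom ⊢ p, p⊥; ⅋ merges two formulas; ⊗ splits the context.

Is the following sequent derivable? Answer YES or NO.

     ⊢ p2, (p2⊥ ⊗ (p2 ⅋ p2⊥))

Proof tree:
[⊗]  ⊢ p2, (p2⊥ ⊗ (p2 ⅋ p2⊥))
  [Ax]  ⊢ p2, p2⊥
  [⅋]  ⊢ (p2 ⅋ p2⊥)
    [Ax]  ⊢ p2, p2⊥

Result: YES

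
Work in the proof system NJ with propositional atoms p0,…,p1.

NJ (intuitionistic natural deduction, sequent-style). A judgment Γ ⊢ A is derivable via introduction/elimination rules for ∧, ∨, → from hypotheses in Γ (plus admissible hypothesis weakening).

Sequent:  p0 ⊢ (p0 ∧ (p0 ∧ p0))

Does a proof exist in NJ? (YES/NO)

Proof tree:
[∧I] p0 ⊢ (p0 ∧ (p0 ∧ p0))
  [Ax] p0 ⊢ p0
  [∧I] p0 ⊢ (p0 ∧ p0)
    [Ax] p0 ⊢ p0
    [Ax] p0 ⊢ p0

Result: YES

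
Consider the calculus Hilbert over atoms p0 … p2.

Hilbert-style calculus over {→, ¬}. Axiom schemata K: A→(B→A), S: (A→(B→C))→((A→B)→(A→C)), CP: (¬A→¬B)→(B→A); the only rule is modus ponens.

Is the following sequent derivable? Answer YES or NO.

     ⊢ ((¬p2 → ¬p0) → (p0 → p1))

Enumerate valuations to refute Γ ⊢ Δ:
  v=000: Γ:[] Δ:[((¬p2 → ¬p0) → (p0 → p1))=T] refutes=False
  v=001: Γ:[] Δ:[((¬p2 → ¬p0) → (p0 → p1))=T] refutes=False
  v=010: Γ:[] Δ:[((¬p2 → ¬p0) → (p0 → p1))=T] refutes=False
  v=011: Γ:[] Δ:[((¬p2 → ¬p0) → (p0 → p1))=T] refutes=False
  v=100: Γ:[] Δ:[((¬p2 → ¬p0) → (p0 → p1))=T] refutes=False
  v=101: Γ:[] Δ:[((¬p2 → ¬p0) → (p0 → p1))=F] refutes=True  ← countermodel

Result: NO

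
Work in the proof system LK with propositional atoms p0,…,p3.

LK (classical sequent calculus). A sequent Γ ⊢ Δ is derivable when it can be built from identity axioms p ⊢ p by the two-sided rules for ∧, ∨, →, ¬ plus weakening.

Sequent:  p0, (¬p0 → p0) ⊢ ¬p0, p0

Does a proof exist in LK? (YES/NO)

Derivation trace:
[→L] p0, (¬p0 → p0) ⊢ ¬p0, p0
  [¬R] p0 ⊢ p0, ¬p0
    [WL] p0, p0 ⊢ p0
      [Ax] p0 ⊢ p0
  [¬R] p0 ⊢ p0, ¬p0
    [WL] p0, p0 ⊢ p0
      [Ax] p0 ⊢ p0

Result: YES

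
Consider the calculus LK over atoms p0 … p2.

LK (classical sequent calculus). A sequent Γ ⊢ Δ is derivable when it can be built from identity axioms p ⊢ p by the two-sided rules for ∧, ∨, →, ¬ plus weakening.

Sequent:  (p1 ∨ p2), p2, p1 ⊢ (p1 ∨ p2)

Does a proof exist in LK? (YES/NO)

Derivation (root first):
[WL] (p1 ∨ p2), p2, p1 ⊢ (p1 ∨ p2)
  [∨R] (p1 ∨ p2), p2 ⊢ (p1 ∨ p2)
    [WL] (p1 ∨ p2), p2 ⊢ p1, p2
      [∨L] (p1 ∨ p2) ⊢ p1, p2
        [Ax] p1 ⊢ p1
        [Ax] p2 ⊢ p2

Result: YES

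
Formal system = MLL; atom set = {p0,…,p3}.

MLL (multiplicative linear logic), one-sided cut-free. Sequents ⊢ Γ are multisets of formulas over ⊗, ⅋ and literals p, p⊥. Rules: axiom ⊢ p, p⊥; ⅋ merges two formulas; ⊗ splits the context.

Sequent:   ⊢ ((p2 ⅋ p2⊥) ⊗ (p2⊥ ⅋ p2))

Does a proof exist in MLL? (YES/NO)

Derivation (root first):
[⊗]  ⊢ ((p2 ⅋ p2⊥) ⊗ (p2⊥ ⅋ p2))
  [⅋]  ⊢ (p2 ⅋ p2⊥)
    [Ax]  ⊢ p2, p2⊥
  [⅋]  ⊢ (p2⊥ ⅋ p2)
    [Ax]  ⊢ p2, p2⊥

Result: YES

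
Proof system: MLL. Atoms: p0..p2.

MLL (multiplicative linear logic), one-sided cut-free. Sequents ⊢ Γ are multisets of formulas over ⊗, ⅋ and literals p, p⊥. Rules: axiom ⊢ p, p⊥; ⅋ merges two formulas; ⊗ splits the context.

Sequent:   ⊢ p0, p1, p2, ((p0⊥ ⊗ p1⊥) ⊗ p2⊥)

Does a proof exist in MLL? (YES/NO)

Proof tree:
[⊗]  ⊢ p0, p1, p2, ((p0⊥ ⊗ p1⊥) ⊗ p2⊥)
  [⊗]  ⊢ p0, p1, (p0⊥ ⊗ p1⊥)
    [Ax]  ⊢ p0, p0⊥
    [Ax]  ⊢ p1, p1⊥
  [Ax]  ⊢ p2, p2⊥

Result: YES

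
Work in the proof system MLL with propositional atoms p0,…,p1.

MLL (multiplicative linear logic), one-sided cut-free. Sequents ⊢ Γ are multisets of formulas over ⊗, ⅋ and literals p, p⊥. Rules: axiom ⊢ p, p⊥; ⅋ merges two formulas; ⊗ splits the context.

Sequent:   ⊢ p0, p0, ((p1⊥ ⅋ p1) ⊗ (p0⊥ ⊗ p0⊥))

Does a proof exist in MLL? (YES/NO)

Proof tree:
[⊗]  ⊢ p0, p0, ((p1⊥ ⅋ p1) ⊗ (p0⊥ ⊗ p0⊥))
  [⅋]  ⊢ (p1⊥ ⅋ p1)
    [Ax]  ⊢ p1, p1⊥
  [⊗]  ⊢ p0, p0, (p0⊥ ⊗ p0⊥)
    [Ax]  ⊢ p0, p0⊥
    [Ax]  ⊢ p0, p0⊥

Result: YES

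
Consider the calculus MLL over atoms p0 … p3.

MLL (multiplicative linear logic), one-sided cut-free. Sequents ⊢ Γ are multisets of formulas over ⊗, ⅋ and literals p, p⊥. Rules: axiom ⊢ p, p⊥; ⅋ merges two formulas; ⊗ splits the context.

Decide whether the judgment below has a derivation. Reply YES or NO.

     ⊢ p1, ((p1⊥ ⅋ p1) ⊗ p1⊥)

Derivation trace:
[⊗]  ⊢ p1, ((p1⊥ ⅋ p1) ⊗ p1⊥)
  [⅋]  ⊢ (p1⊥ ⅋ p1)
    [Ax]  ⊢ p1, p1⊥
  [Ax]  ⊢ p1, p1⊥

Result: YES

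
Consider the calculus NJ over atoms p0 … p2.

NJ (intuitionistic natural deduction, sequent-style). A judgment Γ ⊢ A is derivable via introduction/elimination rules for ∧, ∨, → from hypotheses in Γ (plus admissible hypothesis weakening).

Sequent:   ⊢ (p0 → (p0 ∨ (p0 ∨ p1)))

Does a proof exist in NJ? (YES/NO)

Derivation (root first):
[→I]  ⊢ (p0 → (p0 ∨ (p0 ∨ p1)))
  [∨I₂] p0 ⊢ (p0 ∨ (p0 ∨ p1))
    [∨I₁] p0 ⊢ (p0 ∨ p1)
      [Ax] p0 ⊢ p0

Result: YES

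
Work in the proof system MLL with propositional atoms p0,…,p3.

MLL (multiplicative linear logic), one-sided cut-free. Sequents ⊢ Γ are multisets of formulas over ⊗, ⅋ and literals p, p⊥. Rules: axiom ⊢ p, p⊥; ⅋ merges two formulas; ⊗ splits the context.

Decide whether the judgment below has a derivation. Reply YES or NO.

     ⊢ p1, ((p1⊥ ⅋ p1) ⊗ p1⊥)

Derivation (root first):
[⊗]  ⊢ p1, ((p1⊥ ⅋ p1) ⊗ p1⊥)
  [⅋]  ⊢ (p1⊥ ⅋ p1)
    [Ax]  ⊢ p1, p1⊥
  [Ax]  ⊢ p1, p1⊥

Result: YES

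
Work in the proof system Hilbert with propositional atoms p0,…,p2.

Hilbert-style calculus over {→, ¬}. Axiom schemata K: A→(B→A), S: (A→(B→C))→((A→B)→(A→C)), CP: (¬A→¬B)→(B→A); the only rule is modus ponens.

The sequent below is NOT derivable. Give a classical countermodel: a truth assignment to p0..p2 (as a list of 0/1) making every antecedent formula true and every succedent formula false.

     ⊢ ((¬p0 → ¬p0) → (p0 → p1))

Truth-table refutation:
  v=000: Γ:[] Δ:[((¬p0 → ¬p0) → (p0 → p1))=T] refutes=False
  v=001: Γ:[] Δ:[((¬p0 → ¬p0) → (p0 → p1))=T] refutes=False
  v=010: Γ:[] Δ:[((¬p0 → ¬p0) → (p0 → p1))=T] refutes=False
  v=011: Γ:[] Δ:[((¬p0 → ¬p0) → (p0 → p1))=T] refutes=False
  v=100: Γ:[] Δ:[((¬p0 → ¬p0) → (p0 → p1))=F] refutes=True  ← countermodel

Result: [1, 0, 0]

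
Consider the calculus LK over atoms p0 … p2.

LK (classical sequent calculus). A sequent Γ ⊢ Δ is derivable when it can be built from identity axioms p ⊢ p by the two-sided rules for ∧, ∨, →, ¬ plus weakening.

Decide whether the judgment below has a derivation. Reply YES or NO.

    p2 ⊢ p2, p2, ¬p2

Proof tree:
[¬R] p2 ⊢ p2, p2, ¬p2
  [WL] p2, p2 ⊢ p2, p2
    [WR] p2 ⊢ p2, p2
      [Ax] p2 ⊢ p2

Result: YES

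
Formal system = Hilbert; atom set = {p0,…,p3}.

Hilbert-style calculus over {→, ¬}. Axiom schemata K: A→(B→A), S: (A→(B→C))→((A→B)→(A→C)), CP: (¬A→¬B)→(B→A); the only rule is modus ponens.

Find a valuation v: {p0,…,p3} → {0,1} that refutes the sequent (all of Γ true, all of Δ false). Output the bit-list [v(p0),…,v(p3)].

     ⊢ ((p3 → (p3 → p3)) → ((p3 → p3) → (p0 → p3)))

Enumerate valuations to refute Γ ⊢ Δ:
  v=0000: Γ:[] Δ:[((p3 → (p3 → p3)) → ((p3 → p3) → (p0 → p3)))=T] refutes=False
  v=0001: Γ:[] Δ:[((p3 → (p3 → p3)) → ((p3 → p3) → (p0 → p3)))=T] refutes=False
  v=0010: Γ:[] Δ:[((p3 → (p3 → p3)) → ((p3 → p3) → (p0 → p3)))=T] refutes=False
  v=0011: Γ:[] Δ:[((p3 → (p3 → p3)) → ((p3 → p3) → (p0 → p3)))=T] refutes=False
  v=0100: Γ:[] Δ:[((p3 → (p3 → p3)) → ((p3 → p3) → (p0 → p3)))=T] refutes=False
  v=0101: Γ:[] Δ:[((p3 → (p3 → p3)) → ((p3 → p3) → (p0 → p3)))=T] refutes=False
  v=0110: Γ:[] Δ:[((p3 → (p3 → p3)) → ((p3 → p3) → (p0 → p3)))=T] refutes=False
  v=0111: Γ:[] Δ:[((p3 → (p3 → p3)) → ((p3 → p3) → (p0 → p3)))=T] refutes=False
  v=1000: Γ:[] Δ:[((p3 → (p3 → p3)) → ((p3 → p3) → (p0 → p3)))=F] refutes=True  ← countermodel

Result: [1, 0, 0, 0]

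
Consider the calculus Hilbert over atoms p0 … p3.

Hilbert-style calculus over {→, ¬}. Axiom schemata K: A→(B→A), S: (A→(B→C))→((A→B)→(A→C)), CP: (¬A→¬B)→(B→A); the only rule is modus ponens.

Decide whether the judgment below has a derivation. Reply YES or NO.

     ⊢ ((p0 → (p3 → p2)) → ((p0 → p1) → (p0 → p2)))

Truth-table refutation:
  v=0000: Γ:[] Δ:[((p0 → (p3 → p2)) → ((p0 → p1) → (p0 → p2)))=T] refutes=False
  v=0001: Γ:[] Δ:[((p0 → (p3 → p2)) → ((p0 → p1) → (p0 → p2)))=T] refutes=False
  v=0010: Γ:[] Δ:[((p0 → (p3 → p2)) → ((p0 → p1) → (p0 → p2)))=T] refutes=False
  v=0011: Γ:[] Δ:[((p0 → (p3 → p2)) → ((p0 → p1) → (p0 → p2)))=T] refutes=False
  v=0100: Γ:[] Δ:[((p0 → (p3 → p2)) → ((p0 → p1) → (p0 → p2)))=T] refutes=False
  v=0101: Γ:[] Δ:[((p0 → (p3 → p2)) → ((p0 → p1) → (p0 → p2)))=T] refutes=False
  v=0110: Γ:[] Δ:[((p0 → (p3 → p2)) → ((p0 → p1) → (p0 → p2)))=T] refutes=False
  v=0111: Γ:[] Δ:[((p0 → (p3 → p2)) → ((p0 → p1) → (p0 → p2)))=T] refutes=False
  v=1000: Γ:[] Δ:[((p0 → (p3 → p2)) → ((p0 → p1) → (p0 → p2)))=T] refutes=False
  v=1001: Γ:[] Δ:[((p0 → (p3 → p2)) → ((p0 → p1) → (p0 → p2)))=T] refutes=False
  v=1010: Γ:[] Δ:[((p0 → (p3 → p2)) → ((p0 → p1) → (p0 → p2)))=T] refutes=False
  v=1011: Γ:[] Δ:[((p0 → (p3 → p2)) → ((p0 → p1) → (p0 → p2)))=T] refutes=False
  v=1100: Γ:[] Δ:[((p0 → (p3 → p2)) → ((p0 → p1) → (p0 → p2)))=F] refutes=True  ← countermodel

Result: NO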